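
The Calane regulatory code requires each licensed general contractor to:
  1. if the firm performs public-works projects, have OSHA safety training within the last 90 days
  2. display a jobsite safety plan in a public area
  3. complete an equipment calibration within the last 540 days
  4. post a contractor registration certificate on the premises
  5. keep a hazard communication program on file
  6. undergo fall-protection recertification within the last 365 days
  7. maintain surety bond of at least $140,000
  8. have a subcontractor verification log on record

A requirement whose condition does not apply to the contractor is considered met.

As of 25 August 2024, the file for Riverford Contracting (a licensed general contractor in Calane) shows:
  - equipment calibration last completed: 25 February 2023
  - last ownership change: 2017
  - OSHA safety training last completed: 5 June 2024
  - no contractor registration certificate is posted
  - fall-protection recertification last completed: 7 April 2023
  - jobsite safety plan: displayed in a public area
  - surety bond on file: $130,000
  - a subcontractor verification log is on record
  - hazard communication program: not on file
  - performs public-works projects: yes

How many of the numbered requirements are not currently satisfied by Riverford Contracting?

5

1. condition 'performs public-works projects' holds; OSHA safety training 81 days ago vs limit 90 → met
2. jobsite safety plan present → met
3. equipment calibration 547 days ago vs limit 540 → not met
4. contractor registration certificate absent → not met
5. hazard communication program absent → not met
6. fall-protection recertification 506 days ago vs limit 365 → not met
7. surety bond $130,000 < $140,000 → not met
8. subcontractor verification log present → met
Not met: 5 of 8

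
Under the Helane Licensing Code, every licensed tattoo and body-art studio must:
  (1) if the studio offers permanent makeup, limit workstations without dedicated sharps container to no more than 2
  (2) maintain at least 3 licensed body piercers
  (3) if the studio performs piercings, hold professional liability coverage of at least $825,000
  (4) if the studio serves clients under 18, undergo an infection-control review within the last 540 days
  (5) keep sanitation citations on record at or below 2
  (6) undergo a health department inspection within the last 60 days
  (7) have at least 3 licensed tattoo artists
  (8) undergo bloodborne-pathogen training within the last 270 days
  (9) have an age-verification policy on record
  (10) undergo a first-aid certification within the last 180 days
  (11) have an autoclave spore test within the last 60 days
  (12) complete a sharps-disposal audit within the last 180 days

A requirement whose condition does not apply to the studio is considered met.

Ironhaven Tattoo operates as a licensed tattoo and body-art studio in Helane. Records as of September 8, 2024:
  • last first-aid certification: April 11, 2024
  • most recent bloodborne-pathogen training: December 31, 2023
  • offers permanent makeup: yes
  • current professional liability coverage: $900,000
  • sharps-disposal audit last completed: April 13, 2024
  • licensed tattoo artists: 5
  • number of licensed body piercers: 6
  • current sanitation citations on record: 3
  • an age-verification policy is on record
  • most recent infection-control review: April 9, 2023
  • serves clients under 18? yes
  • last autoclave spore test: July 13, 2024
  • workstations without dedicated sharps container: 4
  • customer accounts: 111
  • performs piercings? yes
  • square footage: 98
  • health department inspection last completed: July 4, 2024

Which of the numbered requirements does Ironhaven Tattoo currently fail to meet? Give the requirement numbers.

1. condition 'offers permanent makeup' holds; workstations without dedicated sharps container 4 > 2 → not met
2. licensed body piercers 6 ≥ 3 → met
3. condition 'performs piercings' holds; professional liability coverage $900,000 ≥ $825,000 → met
4. condition 'serves clients under 18' holds; infection-control review 518 days ago vs limit 540 → met
5. sanitation citations on record 3 > 2 → not met
6. health department inspection 66 days ago vs limit 60 → not met
7. licensed tattoo artists 5 ≥ 3 → met
8. bloodborne-pathogen training 252 days ago vs limit 270 → met
9. age-verification policy present → met
10. first-aid certification 150 days ago vs limit 180 → met
11. autoclave spore test 57 days ago vs limit 60 → met
12. sharps-disposal audit 148 days ago vs limit 180 → met
Not met: 1, 5, 6

1, 5, 6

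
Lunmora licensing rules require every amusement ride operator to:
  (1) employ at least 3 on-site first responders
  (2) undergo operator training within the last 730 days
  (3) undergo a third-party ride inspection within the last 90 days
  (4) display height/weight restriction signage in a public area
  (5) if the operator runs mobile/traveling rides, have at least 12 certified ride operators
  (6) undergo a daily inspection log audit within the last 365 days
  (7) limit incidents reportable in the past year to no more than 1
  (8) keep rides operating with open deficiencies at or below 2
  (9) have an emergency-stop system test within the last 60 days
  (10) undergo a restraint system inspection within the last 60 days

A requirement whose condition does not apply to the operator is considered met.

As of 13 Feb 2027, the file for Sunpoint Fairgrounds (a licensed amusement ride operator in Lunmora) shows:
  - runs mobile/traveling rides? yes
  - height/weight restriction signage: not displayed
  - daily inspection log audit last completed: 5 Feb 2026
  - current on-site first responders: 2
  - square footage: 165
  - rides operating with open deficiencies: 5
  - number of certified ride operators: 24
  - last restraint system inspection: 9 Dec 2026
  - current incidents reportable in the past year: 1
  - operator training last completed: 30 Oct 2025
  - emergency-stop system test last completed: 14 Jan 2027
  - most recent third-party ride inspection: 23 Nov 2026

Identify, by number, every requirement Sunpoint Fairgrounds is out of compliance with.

1. on-site first responders 2 < 3 → not met
2. operator training 471 days ago vs limit 730 → met
3. third-party ride inspection 82 days ago vs limit 90 → met
4. height/weight restriction signage absent → not met
5. condition 'runs mobile/traveling rides' holds; certified ride operators 24 ≥ 12 → met
6. daily inspection log audit 373 days ago vs limit 365 → not met
7. incidents reportable in the past year 1 ≤ 1 → met
8. rides operating with open deficiencies 5 > 2 → not met
9. emergency-stop system test 30 days ago vs limit 60 → met
10. restraint system inspection 66 days ago vs limit 60 → not met
Not met: 1, 4, 6, 8, 10

1, 4, 6, 8, 10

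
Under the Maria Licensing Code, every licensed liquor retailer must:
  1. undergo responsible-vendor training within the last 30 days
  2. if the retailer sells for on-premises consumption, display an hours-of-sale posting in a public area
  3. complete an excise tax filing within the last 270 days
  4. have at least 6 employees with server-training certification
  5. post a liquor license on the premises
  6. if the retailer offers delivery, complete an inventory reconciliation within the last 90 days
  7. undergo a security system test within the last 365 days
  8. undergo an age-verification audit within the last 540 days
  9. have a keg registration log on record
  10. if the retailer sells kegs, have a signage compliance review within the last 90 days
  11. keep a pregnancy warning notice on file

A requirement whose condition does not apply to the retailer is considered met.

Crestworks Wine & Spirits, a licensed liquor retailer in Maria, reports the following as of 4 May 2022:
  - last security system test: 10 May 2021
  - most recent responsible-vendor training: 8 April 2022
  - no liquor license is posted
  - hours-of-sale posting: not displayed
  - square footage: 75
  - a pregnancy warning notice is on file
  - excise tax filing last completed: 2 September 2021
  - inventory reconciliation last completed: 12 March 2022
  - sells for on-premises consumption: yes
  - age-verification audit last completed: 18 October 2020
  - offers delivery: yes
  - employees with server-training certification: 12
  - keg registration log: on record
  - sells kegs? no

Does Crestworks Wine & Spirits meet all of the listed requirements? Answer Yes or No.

No

1. responsible-vendor training 26 days ago vs limit 30 → met
2. condition 'sells for on-premises consumption' holds; hours-of-sale posting absent → not met
3. excise tax filing 244 days ago vs limit 270 → met
4. employees with server-training certification 12 ≥ 6 → met
5. liquor license absent → not met
6. condition 'offers delivery' holds; inventory reconciliation 53 days ago vs limit 90 → met
7. security system test 359 days ago vs limit 365 → met
8. age-verification audit 563 days ago vs limit 540 → not met
9. keg registration log present → met
10. condition 'sells kegs' does not hold → requirement n/a → met
11. pregnancy warning notice present → met
Not met: 2, 5, 8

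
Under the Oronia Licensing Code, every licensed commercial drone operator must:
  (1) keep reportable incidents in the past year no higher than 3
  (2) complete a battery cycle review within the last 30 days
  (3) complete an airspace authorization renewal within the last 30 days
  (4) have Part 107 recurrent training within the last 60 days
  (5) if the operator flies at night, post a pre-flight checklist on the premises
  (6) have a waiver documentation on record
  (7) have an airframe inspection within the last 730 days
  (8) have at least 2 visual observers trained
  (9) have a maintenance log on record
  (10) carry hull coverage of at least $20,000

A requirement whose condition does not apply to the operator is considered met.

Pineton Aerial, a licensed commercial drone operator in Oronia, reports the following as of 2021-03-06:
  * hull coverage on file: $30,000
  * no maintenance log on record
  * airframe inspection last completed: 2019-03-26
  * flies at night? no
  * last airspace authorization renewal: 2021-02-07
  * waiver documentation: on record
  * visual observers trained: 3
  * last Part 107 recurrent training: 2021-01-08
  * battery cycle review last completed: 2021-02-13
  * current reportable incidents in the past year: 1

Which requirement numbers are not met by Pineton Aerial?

9

1. reportable incidents in the past year 1 ≤ 3 → met
2. battery cycle review 21 days ago vs limit 30 → met
3. airspace authorization renewal 27 days ago vs limit 30 → met
4. Part 107 recurrent training 57 days ago vs limit 60 → met
5. condition 'flies at night' does not hold → requirement n/a → met
6. waiver documentation present → met
7. airframe inspection 711 days ago vs limit 730 → met
8. visual observers trained 3 ≥ 2 → met
9. maintenance log absent → not met
10. hull coverage $30,000 ≥ $20,000 → met
Not met: 9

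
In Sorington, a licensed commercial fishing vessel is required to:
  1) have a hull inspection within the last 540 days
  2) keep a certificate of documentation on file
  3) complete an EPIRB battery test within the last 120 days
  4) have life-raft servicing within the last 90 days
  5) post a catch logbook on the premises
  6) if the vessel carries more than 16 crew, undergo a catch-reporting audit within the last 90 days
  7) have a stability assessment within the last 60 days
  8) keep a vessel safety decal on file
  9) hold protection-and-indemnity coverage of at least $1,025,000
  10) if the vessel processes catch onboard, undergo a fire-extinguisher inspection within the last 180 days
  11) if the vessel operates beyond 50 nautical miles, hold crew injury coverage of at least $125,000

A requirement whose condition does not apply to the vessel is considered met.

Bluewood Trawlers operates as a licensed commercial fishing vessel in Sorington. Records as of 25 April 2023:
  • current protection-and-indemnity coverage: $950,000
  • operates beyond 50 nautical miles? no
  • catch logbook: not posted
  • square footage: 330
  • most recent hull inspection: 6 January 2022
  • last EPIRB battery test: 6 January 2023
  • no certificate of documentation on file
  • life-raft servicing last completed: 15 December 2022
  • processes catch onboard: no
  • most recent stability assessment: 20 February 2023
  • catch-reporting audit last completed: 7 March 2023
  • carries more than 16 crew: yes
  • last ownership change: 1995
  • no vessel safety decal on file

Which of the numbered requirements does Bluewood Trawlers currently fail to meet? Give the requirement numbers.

2, 4, 5, 7, 8, 9

1. hull inspection 474 days ago vs limit 540 → met
2. certificate of documentation absent → not met
3. EPIRB battery test 109 days ago vs limit 120 → met
4. life-raft servicing 131 days ago vs limit 90 → not met
5. catch logbook absent → not met
6. condition 'carries more than 16 crew' holds; catch-reporting audit 49 days ago vs limit 90 → met
7. stability assessment 64 days ago vs limit 60 → not met
8. vessel safety decal absent → not met
9. protection-and-indemnity coverage $950,000 < $1,025,000 → not met
10. condition 'processes catch onboard' does not hold → requirement n/a → met
11. condition 'operates beyond 50 nautical miles' does not hold → requirement n/a → met
Not met: 2, 4, 5, 7, 8, 9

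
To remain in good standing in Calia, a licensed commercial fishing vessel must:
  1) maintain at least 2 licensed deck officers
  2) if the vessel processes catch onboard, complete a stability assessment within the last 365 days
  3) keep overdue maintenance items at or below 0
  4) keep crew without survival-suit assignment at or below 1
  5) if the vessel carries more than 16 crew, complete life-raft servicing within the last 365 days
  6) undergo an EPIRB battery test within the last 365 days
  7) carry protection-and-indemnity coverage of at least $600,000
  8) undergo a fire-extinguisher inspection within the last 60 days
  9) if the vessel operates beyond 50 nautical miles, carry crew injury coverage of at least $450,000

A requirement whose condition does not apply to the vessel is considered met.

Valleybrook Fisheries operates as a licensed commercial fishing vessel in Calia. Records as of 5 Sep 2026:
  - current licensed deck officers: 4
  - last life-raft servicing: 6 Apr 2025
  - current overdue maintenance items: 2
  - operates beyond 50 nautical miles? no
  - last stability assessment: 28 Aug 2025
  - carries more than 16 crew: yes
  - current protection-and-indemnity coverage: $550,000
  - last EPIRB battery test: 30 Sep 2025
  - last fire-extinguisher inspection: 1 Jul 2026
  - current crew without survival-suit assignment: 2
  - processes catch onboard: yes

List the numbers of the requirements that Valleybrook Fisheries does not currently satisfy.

2, 3, 4, 5, 7, 8

1. licensed deck officers 4 ≥ 2 → met
2. condition 'processes catch onboard' holds; stability assessment 373 days ago vs limit 365 → not met
3. overdue maintenance items 2 > 0 → not met
4. crew without survival-suit assignment 2 > 1 → not met
5. condition 'carries more than 16 crew' holds; life-raft servicing 517 days ago vs limit 365 → not met
6. EPIRB battery test 340 days ago vs limit 365 → met
7. protection-and-indemnity coverage $550,000 < $600,000 → not met
8. fire-extinguisher inspection 66 days ago vs limit 60 → not met
9. condition 'operates beyond 50 nautical miles' does not hold → requirement n/a → met
Not met: 2, 3, 4, 5, 7, 8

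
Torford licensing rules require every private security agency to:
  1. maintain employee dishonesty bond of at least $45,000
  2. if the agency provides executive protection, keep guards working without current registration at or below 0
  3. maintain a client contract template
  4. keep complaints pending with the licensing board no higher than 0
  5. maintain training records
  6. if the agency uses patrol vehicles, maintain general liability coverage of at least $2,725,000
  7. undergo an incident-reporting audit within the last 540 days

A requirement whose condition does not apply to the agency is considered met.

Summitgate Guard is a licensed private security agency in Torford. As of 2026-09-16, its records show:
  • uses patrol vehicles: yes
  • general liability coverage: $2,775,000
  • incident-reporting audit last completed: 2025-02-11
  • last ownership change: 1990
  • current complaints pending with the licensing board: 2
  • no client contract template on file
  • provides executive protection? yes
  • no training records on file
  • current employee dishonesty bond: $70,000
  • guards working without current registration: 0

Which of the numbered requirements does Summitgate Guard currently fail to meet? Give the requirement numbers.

1. employee dishonesty bond $70,000 ≥ $45,000 → met
2. condition 'provides executive protection' holds; guards working without current registration 0 ≤ 0 → met
3. client contract template absent → not met
4. complaints pending with the licensing board 2 > 0 → not met
5. training records absent → not met
6. condition 'uses patrol vehicles' holds; general liability coverage $2,775,000 ≥ $2,725,000 → met
7. incident-reporting audit 582 days ago vs limit 540 → not met
Not met: 3, 4, 5, 7

3, 4, 5, 7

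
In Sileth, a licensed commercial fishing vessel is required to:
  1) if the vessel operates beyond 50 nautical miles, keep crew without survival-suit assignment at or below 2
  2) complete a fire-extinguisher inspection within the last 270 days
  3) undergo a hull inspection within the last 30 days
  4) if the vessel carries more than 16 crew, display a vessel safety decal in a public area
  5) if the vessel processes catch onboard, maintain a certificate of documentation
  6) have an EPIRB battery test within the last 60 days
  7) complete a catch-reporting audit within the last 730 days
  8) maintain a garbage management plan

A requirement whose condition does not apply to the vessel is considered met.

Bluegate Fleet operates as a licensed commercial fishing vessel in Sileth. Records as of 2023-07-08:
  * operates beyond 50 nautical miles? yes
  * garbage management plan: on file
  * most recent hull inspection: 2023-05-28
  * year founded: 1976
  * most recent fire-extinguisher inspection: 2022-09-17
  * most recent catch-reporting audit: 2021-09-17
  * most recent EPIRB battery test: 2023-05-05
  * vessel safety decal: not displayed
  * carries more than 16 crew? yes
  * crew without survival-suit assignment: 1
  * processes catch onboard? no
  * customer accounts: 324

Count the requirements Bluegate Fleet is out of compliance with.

1. condition 'operates beyond 50 nautical miles' holds; crew without survival-suit assignment 1 ≤ 2 → met
2. fire-extinguisher inspection 294 days ago vs limit 270 → not met
3. hull inspection 41 days ago vs limit 30 → not met
4. condition 'carries more than 16 crew' holds; vessel safety decal absent → not met
5. condition 'processes catch onboard' does not hold → requirement n/a → met
6. EPIRB battery test 64 days ago vs limit 60 → not met
7. catch-reporting audit 659 days ago vs limit 730 → met
8. garbage management plan present → met
Not met: 4 of 8

4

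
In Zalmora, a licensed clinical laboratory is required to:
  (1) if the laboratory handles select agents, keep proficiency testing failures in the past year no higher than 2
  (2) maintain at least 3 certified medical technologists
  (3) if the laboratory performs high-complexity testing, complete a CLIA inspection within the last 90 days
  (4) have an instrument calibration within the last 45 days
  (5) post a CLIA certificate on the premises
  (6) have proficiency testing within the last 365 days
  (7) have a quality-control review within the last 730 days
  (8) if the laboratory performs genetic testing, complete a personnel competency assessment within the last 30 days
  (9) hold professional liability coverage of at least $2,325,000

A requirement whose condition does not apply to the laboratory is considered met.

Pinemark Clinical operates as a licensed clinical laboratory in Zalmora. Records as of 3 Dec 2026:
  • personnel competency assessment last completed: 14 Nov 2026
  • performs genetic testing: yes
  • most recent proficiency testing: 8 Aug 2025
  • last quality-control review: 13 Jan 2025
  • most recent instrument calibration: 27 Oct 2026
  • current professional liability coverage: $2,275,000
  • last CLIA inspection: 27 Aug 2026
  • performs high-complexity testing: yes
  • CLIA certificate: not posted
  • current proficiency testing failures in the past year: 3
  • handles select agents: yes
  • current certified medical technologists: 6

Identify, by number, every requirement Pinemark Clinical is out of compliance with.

1, 3, 5, 6, 9

1. condition 'handles select agents' holds; proficiency testing failures in the past year 3 > 2 → not met
2. certified medical technologists 6 ≥ 3 → met
3. condition 'performs high-complexity testing' holds; CLIA inspection 98 days ago vs limit 90 → not met
4. instrument calibration 37 days ago vs limit 45 → met
5. CLIA certificate absent → not met
6. proficiency testing 482 days ago vs limit 365 → not met
7. quality-control review 689 days ago vs limit 730 → met
8. condition 'performs genetic testing' holds; personnel competency assessment 19 days ago vs limit 30 → met
9. professional liability coverage $2,275,000 < $2,325,000 → not met
Not met: 1, 3, 5, 6, 9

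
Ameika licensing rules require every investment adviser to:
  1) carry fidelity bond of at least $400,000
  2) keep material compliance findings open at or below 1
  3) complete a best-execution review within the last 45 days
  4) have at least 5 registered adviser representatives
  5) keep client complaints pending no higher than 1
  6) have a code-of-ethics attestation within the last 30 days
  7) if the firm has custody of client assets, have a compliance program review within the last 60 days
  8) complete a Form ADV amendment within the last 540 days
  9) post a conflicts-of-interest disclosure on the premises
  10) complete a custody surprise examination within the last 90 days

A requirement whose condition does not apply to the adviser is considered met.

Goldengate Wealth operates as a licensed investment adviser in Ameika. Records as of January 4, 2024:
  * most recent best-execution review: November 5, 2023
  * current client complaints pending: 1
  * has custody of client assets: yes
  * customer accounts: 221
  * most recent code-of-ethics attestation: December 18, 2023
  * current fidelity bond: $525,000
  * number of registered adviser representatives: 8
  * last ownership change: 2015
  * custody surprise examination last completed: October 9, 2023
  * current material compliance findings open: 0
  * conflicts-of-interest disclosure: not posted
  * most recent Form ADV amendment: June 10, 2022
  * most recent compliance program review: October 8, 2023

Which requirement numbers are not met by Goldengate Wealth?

1. fidelity bond $525,000 ≥ $400,000 → met
2. material compliance findings open 0 ≤ 1 → met
3. best-execution review 60 days ago vs limit 45 → not met
4. registered adviser representatives 8 ≥ 5 → met
5. client complaints pending 1 ≤ 1 → met
6. code-of-ethics attestation 17 days ago vs limit 30 → met
7. condition 'has custody of client assets' holds; compliance program review 88 days ago vs limit 60 → not met
8. Form ADV amendment 573 days ago vs limit 540 → not met
9. conflicts-of-interest disclosure absent → not met
10. custody surprise examination 87 days ago vs limit 90 → met
Not met: 3, 7, 8, 9

3, 7, 8, 9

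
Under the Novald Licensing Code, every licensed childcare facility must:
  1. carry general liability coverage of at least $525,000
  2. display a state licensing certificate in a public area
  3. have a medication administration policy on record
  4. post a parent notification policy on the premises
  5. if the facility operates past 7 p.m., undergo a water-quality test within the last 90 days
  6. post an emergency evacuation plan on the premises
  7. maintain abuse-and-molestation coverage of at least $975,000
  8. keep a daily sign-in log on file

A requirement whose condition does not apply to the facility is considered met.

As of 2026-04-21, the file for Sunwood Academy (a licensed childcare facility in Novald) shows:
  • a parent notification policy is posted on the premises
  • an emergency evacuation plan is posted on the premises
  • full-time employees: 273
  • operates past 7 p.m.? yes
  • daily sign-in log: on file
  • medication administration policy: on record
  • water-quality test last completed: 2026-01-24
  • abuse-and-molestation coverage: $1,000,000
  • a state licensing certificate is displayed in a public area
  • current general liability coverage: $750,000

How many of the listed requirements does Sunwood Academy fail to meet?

0

1. general liability coverage $750,000 ≥ $525,000 → met
2. state licensing certificate present → met
3. medication administration policy present → met
4. parent notification policy present → met
5. condition 'operates past 7 p.m.' holds; water-quality test 87 days ago vs limit 90 → met
6. emergency evacuation plan present → met
7. abuse-and-molestation coverage $1,000,000 ≥ $975,000 → met
8. daily sign-in log present → met
Not met: 0 of 8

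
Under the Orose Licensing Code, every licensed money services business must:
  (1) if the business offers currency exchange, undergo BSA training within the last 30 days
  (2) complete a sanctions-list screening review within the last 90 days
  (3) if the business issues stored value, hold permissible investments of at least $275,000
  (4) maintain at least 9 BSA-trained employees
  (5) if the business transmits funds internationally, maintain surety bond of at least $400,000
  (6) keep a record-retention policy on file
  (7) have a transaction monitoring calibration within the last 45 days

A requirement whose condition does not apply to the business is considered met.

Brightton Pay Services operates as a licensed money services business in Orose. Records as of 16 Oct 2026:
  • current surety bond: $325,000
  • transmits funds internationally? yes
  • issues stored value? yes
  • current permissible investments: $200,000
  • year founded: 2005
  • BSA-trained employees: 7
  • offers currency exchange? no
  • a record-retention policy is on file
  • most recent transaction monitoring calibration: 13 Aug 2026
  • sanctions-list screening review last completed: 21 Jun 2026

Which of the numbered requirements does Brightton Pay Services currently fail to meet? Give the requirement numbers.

1. condition 'offers currency exchange' does not hold → requirement n/a → met
2. sanctions-list screening review 117 days ago vs limit 90 → not met
3. condition 'issues stored value' holds; permissible investments $200,000 < $275,000 → not met
4. BSA-trained employees 7 < 9 → not met
5. condition 'transmits funds internationally' holds; surety bond $325,000 < $400,000 → not met
6. record-retention policy present → met
7. transaction monitoring calibration 64 days ago vs limit 45 → not met
Not met: 2, 3, 4, 5, 7

2, 3, 4, 5, 7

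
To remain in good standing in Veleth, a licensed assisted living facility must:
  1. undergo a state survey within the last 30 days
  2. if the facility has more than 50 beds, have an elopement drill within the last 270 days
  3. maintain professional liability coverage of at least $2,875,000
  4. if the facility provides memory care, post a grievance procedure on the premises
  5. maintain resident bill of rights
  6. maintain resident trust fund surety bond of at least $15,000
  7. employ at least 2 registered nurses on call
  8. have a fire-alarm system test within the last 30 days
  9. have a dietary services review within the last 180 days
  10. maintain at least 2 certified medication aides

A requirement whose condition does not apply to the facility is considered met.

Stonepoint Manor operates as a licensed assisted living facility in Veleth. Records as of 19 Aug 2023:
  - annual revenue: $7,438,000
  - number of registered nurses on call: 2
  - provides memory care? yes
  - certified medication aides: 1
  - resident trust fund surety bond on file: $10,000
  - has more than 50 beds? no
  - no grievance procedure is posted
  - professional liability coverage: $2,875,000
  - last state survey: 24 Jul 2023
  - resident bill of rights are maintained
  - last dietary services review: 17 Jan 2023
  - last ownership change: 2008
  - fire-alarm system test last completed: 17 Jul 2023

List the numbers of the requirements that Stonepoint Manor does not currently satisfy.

4, 6, 8, 9, 10

1. state survey 26 days ago vs limit 30 → met
2. condition 'has more than 50 beds' does not hold → requirement n/a → met
3. professional liability coverage $2,875,000 ≥ $2,875,000 → met
4. condition 'provides memory care' holds; grievance procedure absent → not met
5. resident bill of rights present → met
6. resident trust fund surety bond $10,000 < $15,000 → not met
7. registered nurses on call 2 ≥ 2 → met
8. fire-alarm system test 33 days ago vs limit 30 → not met
9. dietary services review 214 days ago vs limit 180 → not met
10. certified medication aides 1 < 2 → not met
Not met: 4, 6, 8, 9, 10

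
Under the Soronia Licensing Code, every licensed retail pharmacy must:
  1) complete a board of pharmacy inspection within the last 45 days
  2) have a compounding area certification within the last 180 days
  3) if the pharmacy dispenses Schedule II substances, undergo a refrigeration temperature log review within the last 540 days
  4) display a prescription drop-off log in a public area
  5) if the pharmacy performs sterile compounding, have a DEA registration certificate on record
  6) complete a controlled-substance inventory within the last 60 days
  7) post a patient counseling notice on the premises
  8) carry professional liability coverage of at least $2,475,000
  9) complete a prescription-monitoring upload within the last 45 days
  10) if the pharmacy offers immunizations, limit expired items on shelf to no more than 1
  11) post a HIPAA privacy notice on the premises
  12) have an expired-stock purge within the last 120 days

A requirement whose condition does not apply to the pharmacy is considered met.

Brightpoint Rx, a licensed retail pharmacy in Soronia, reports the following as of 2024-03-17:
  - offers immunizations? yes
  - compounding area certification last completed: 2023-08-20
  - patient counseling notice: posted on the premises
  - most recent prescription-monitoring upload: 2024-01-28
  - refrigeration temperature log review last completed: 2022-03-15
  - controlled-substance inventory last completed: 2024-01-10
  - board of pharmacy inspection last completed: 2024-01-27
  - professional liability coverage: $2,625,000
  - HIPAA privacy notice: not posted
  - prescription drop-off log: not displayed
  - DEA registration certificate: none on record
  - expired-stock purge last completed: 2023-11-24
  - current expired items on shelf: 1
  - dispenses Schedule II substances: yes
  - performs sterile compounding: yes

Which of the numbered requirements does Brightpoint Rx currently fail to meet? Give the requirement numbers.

1, 2, 3, 4, 5, 6, 9, 11

1. board of pharmacy inspection 50 days ago vs limit 45 → not met
2. compounding area certification 210 days ago vs limit 180 → not met
3. condition 'dispenses Schedule II substances' holds; refrigeration temperature log review 733 days ago vs limit 540 → not met
4. prescription drop-off log absent → not met
5. condition 'performs sterile compounding' holds; DEA registration certificate absent → not met
6. controlled-substance inventory 67 days ago vs limit 60 → not met
7. patient counseling notice present → met
8. professional liability coverage $2,625,000 ≥ $2,475,000 → met
9. prescription-monitoring upload 49 days ago vs limit 45 → not met
10. condition 'offers immunizations' holds; expired items on shelf 1 ≤ 1 → met
11. HIPAA privacy notice absent → not met
12. expired-stock purge 114 days ago vs limit 120 → met
Not met: 1, 2, 3, 4, 5, 6, 9, 11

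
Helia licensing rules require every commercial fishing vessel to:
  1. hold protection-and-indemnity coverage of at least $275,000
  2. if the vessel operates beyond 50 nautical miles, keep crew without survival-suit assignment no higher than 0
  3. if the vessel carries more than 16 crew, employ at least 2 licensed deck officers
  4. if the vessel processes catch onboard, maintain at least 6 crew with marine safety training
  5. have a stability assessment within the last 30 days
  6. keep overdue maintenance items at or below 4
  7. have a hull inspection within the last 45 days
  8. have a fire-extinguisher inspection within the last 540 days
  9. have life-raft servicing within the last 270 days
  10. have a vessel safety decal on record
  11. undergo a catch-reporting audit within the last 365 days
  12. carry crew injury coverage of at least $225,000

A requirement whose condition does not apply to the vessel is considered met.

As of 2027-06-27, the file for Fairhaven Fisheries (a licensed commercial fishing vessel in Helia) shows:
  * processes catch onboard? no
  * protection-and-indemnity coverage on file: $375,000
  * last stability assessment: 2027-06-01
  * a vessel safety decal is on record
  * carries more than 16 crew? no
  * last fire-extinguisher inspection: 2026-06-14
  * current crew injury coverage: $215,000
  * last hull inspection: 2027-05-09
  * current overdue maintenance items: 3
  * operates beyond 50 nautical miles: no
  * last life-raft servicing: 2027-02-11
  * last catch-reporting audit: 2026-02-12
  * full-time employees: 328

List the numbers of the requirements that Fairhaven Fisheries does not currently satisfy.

7, 11, 12

1. protection-and-indemnity coverage $375,000 ≥ $275,000 → met
2. condition 'operates beyond 50 nautical miles' does not hold → requirement n/a → met
3. condition 'carries more than 16 crew' does not hold → requirement n/a → met
4. condition 'processes catch onboard' does not hold → requirement n/a → met
5. stability assessment 26 days ago vs limit 30 → met
6. overdue maintenance items 3 ≤ 4 → met
7. hull inspection 49 days ago vs limit 45 → not met
8. fire-extinguisher inspection 378 days ago vs limit 540 → met
9. life-raft servicing 136 days ago vs limit 270 → met
10. vessel safety decal present → met
11. catch-reporting audit 500 days ago vs limit 365 → not met
12. crew injury coverage $215,000 < $225,000 → not met
Not met: 7, 11, 12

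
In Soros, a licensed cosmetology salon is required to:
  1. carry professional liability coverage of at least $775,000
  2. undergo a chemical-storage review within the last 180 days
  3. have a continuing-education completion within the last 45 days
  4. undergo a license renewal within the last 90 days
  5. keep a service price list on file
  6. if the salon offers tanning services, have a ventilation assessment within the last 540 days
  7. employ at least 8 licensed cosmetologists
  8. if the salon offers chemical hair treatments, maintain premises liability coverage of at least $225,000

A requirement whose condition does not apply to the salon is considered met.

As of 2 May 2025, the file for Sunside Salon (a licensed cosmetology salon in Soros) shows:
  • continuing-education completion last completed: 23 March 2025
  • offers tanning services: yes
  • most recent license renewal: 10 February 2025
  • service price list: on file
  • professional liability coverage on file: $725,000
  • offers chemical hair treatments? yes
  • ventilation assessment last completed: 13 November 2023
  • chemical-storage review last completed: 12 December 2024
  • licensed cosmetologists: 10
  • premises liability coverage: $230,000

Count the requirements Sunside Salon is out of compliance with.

1

1. professional liability coverage $725,000 < $775,000 → not met
2. chemical-storage review 141 days ago vs limit 180 → met
3. continuing-education completion 40 days ago vs limit 45 → met
4. license renewal 81 days ago vs limit 90 → met
5. service price list present → met
6. condition 'offers tanning services' holds; ventilation assessment 536 days ago vs limit 540 → met
7. licensed cosmetologists 10 ≥ 8 → met
8. condition 'offers chemical hair treatments' holds; premises liability coverage $230,000 ≥ $225,000 → met
Not met: 1 of 8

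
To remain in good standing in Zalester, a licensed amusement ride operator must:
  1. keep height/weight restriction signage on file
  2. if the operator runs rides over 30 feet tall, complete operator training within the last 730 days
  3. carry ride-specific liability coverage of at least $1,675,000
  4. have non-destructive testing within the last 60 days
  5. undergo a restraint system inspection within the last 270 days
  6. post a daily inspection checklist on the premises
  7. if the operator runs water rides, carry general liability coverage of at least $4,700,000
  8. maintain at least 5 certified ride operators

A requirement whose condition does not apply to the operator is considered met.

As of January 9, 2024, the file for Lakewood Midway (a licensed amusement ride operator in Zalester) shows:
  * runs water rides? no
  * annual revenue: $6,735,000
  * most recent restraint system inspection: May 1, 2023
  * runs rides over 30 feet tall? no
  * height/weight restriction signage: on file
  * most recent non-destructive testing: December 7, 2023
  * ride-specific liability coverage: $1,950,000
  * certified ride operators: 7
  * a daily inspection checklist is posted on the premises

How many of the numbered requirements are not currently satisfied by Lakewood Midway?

1. height/weight restriction signage present → met
2. condition 'runs rides over 30 feet tall' does not hold → requirement n/a → met
3. ride-specific liability coverage $1,950,000 ≥ $1,675,000 → met
4. non-destructive testing 33 days ago vs limit 60 → met
5. restraint system inspection 253 days ago vs limit 270 → met
6. daily inspection checklist present → met
7. condition 'runs water rides' does not hold → requirement n/a → met
8. certified ride operators 7 ≥ 5 → met
Not met: 0 of 8

0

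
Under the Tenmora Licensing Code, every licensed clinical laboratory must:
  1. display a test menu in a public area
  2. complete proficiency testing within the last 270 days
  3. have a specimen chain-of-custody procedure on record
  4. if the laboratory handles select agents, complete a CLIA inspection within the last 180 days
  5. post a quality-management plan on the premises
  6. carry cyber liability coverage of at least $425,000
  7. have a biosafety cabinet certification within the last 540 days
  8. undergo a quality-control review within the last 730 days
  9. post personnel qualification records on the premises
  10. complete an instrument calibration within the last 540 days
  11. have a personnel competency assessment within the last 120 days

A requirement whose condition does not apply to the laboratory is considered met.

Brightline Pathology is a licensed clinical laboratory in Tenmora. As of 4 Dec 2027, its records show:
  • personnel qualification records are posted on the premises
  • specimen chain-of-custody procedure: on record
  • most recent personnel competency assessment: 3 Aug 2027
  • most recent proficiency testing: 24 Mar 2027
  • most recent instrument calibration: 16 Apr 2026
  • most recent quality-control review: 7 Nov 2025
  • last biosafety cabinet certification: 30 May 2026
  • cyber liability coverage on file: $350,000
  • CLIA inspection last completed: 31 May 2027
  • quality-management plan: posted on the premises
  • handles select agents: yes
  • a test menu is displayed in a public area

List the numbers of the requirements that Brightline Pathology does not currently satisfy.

1. test menu present → met
2. proficiency testing 255 days ago vs limit 270 → met
3. specimen chain-of-custody procedure present → met
4. condition 'handles select agents' holds; CLIA inspection 187 days ago vs limit 180 → not met
5. quality-management plan present → met
6. cyber liability coverage $350,000 < $425,000 → not met
7. biosafety cabinet certification 553 days ago vs limit 540 → not met
8. quality-control review 757 days ago vs limit 730 → not met
9. personnel qualification records present → met
10. instrument calibration 597 days ago vs limit 540 → not met
11. personnel competency assessment 123 days ago vs limit 120 → not met
Not met: 4, 6, 7, 8, 10, 11

4, 6, 7, 8, 10, 11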